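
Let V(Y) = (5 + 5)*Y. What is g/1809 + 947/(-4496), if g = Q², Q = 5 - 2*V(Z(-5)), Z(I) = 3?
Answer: 11887277/8133264 ≈ 1.4616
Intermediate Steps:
V(Y) = 10*Y
Q = -55 (Q = 5 - 20*3 = 5 - 2*30 = 5 - 60 = -55)
g = 3025 (g = (-55)² = 3025)
g/1809 + 947/(-4496) = 3025/1809 + 947/(-4496) = 3025*(1/1809) + 947*(-1/4496) = 3025/1809 - 947/4496 = 11887277/8133264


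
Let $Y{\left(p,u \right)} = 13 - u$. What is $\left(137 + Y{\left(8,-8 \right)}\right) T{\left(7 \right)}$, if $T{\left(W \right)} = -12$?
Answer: $-1896$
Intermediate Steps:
$\left(137 + Y{\left(8,-8 \right)}\right) T{\left(7 \right)} = \left(137 + \left(13 - -8\right)\right) \left(-12\right) = \left(137 + \left(13 + 8\right)\right) \left(-12\right) = \left(137 + 21\right) \left(-12\right) = 158 \left(-12\right) = -1896$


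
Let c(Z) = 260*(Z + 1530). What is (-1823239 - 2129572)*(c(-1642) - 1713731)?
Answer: 6889160604161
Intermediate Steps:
c(Z) = 397800 + 260*Z (c(Z) = 260*(1530 + Z) = 397800 + 260*Z)
(-1823239 - 2129572)*(c(-1642) - 1713731) = (-1823239 - 2129572)*((397800 + 260*(-1642)) - 1713731) = -3952811*((397800 - 426920) - 1713731) = -3952811*(-29120 - 1713731) = -3952811*(-1742851) = 6889160604161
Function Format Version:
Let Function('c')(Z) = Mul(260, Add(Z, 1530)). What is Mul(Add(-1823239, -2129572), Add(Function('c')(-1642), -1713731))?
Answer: 6889160604161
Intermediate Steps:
Function('c')(Z) = Add(397800, Mul(260, Z)) (Function('c')(Z) = Mul(260, Add(1530, Z)) = Add(397800, Mul(260, Z)))
Mul(Add(-1823239, -2129572), Add(Function('c')(-1642), -1713731)) = Mul(Add(-1823239, -2129572), Add(Add(397800, Mul(260, -1642)), -1713731)) = Mul(-3952811, Add(Add(397800, -426920), -1713731)) = Mul(-3952811, Add(-29120, -1713731)) = Mul(-3952811, -1742851) = 6889160604161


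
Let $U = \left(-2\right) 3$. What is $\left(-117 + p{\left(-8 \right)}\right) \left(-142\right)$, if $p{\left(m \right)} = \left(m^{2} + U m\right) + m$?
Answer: $1846$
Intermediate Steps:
$U = -6$
$p{\left(m \right)} = m^{2} - 5 m$ ($p{\left(m \right)} = \left(m^{2} - 6 m\right) + m = m^{2} - 5 m$)
$\left(-117 + p{\left(-8 \right)}\right) \left(-142\right) = \left(-117 - 8 \left(-5 - 8\right)\right) \left(-142\right) = \left(-117 - -104\right) \left(-142\right) = \left(-117 + 104\right) \left(-142\right) = \left(-13\right) \left(-142\right) = 1846$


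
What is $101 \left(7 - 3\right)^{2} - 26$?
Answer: $1590$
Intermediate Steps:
$101 \left(7 - 3\right)^{2} - 26 = 101 \cdot 4^{2} - 26 = 101 \cdot 16 - 26 = 1616 - 26 = 1590$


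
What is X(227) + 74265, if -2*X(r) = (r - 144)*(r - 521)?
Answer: 86466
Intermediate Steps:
X(r) = -(-521 + r)*(-144 + r)/2 (X(r) = -(r - 144)*(r - 521)/2 = -(-144 + r)*(-521 + r)/2 = -(-521 + r)*(-144 + r)/2)
X(227) + 74265 = (-37512 - ½*227² + (665/2)*227) + 74265 = (-37512 - ½*51529 + 150955/2) + 74265 = (-37512 - 51529/2 + 150955/2) + 74265 = 12201 + 74265 = 86466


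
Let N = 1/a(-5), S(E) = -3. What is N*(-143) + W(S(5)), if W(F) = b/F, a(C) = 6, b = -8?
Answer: -127/6 ≈ -21.167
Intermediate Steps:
N = ⅙ (N = 1/6 = ⅙ ≈ 0.16667)
W(F) = -8/F
N*(-143) + W(S(5)) = (⅙)*(-143) - 8/(-3) = -143/6 - 8*(-⅓) = -143/6 + 8/3 = -127/6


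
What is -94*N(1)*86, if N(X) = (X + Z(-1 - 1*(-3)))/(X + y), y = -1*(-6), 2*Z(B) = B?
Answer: -16168/7 ≈ -2309.7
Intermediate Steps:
Z(B) = B/2
y = 6
N(X) = (1 + X)/(6 + X) (N(X) = (X + (-1 - 1*(-3))/2)/(X + 6) = (X + (-1 + 3)/2)/(6 + X) = (X + (1/2)*2)/(6 + X) = (X + 1)/(6 + X) = (1 + X)/(6 + X))
-94*N(1)*86 = -94*(1 + 1)/(6 + 1)*86 = -94*2/7*86 = -188/7*86 = -16168/7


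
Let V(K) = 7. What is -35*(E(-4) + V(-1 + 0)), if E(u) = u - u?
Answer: -245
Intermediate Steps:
E(u) = 0
-35*(E(-4) + V(-1 + 0)) = -35*(0 + 7) = -35*7 = -245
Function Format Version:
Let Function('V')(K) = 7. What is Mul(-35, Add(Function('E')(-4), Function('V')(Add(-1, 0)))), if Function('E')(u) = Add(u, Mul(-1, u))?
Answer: -245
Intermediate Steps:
Function('E')(u) = 0
Mul(-35, Add(Function('E')(-4), Function('V')(Add(-1, 0)))) = Mul(-35, Add(0, 7)) = Mul(-35, 7) = -245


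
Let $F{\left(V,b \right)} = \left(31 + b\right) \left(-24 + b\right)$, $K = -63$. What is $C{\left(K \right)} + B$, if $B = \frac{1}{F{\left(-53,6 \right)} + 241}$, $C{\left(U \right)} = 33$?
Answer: $\frac{14024}{425} \approx 32.998$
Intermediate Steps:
$F{\left(V,b \right)} = \left(-24 + b\right) \left(31 + b\right)$
$B = - \frac{1}{425}$ ($B = \frac{1}{\left(-744 + 6^{2} + 7 \cdot 6\right) + 241} = \frac{1}{\left(-744 + 36 + 42\right) + 241} = \frac{1}{-666 + 241} = \frac{1}{-425} = - \frac{1}{425} \approx -0.0023529$)
$C{\left(K \right)} + B = 33 - \frac{1}{425} = \frac{14024}{425}$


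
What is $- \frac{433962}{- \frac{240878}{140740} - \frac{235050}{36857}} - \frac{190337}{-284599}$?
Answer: $\frac{45761471311195558153}{852963073011011} \approx 53650.0$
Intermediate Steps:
$- \frac{433962}{- \frac{240878}{140740} - \frac{235050}{36857}} - \frac{190337}{-284599} = - \frac{433962}{\left(-240878\right) \frac{1}{140740} - \frac{235050}{36857}} - - \frac{27191}{40657} = - \frac{433962}{- \frac{120439}{70370} - \frac{235050}{36857}} + \frac{27191}{40657} = - \frac{433962}{- \frac{20979488723}{2593627090}} + \frac{27191}{40657} = \left(-433962\right) \left(- \frac{2593627090}{20979488723}\right) + \frac{27191}{40657} = \frac{1125535599230580}{20979488723} + \frac{27191}{40657} = \frac{45761471311195558153}{852963073011011}$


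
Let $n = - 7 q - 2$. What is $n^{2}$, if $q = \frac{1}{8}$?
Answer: $\frac{529}{64} \approx 8.2656$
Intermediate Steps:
$q = \frac{1}{8} \approx 0.125$
$n = - \frac{23}{8}$ ($n = \left(-7\right) \frac{1}{8} - 2 = - \frac{7}{8} - 2 = - \frac{23}{8} \approx -2.875$)
$n^{2} = \left(- \frac{23}{8}\right)^{2} = \frac{529}{64}$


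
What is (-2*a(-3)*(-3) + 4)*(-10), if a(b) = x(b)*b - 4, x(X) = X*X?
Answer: 1820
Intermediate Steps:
x(X) = X**2
a(b) = -4 + b**3 (a(b) = b**2*b - 4 = b**3 - 4 = -4 + b**3)
(-2*a(-3)*(-3) + 4)*(-10) = (-2*(-4 + (-3)**3)*(-3) + 4)*(-10) = (-2*(-4 - 27)*(-3) + 4)*(-10) = (-2*(-31)*(-3) + 4)*(-10) = (62*(-3) + 4)*(-10) = (-186 + 4)*(-10) = -182*(-10) = 1820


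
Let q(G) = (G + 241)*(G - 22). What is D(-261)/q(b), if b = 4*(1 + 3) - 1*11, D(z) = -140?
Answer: 70/2091 ≈ 0.033477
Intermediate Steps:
b = 5 (b = 4*4 - 11 = 16 - 11 = 5)
q(G) = (-22 + G)*(241 + G) (q(G) = (241 + G)*(-22 + G) = (-22 + G)*(241 + G))
D(-261)/q(b) = -140/(-5302 + 5² + 219*5) = -140/(-5302 + 25 + 1095) = -140/(-4182) = -140*(-1/4182) = 70/2091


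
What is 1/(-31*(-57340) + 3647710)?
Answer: 1/5425250 ≈ 1.8432e-7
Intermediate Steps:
1/(-31*(-57340) + 3647710) = 1/(1777540 + 3647710) = 1/5425250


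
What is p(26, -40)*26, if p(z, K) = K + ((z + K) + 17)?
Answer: -962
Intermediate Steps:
p(z, K) = 17 + z + 2*K (p(z, K) = K + ((K + z) + 17) = K + (17 + K + z) = 17 + z + 2*K)
p(26, -40)*26 = (17 + 26 + 2*(-40))*26 = (17 + 26 - 80)*26 = -37*26 = -962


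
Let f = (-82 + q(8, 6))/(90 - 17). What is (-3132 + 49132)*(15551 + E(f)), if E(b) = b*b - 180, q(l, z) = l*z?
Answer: 3768007890000/5329 ≈ 7.0708e+8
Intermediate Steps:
f = -34/73 (f = (-82 + 8*6)/(90 - 17) = (-82 + 48)/73 = -34*1/73 = -34/73 ≈ -0.46575)
E(b) = -180 + b² (E(b) = b² - 180 = -180 + b²)
(-3132 + 49132)*(15551 + E(f)) = (-3132 + 49132)*(15551 + (-180 + (-34/73)²)) = 46000*(15551 + (-180 + 1156/5329)) = 46000*(15551 - 958064/5329) = 46000*(81913215/5329) = 3768007890000/5329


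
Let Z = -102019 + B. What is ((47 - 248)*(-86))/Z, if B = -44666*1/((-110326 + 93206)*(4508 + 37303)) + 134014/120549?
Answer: -7533334394345760/44459959870359797 ≈ -0.16944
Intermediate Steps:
B = 484511033243/435805530160 (B = -44666/(41811*(-17120)) + 134014*(1/120549) = -44666/(-715804320) + 134014/120549 = -44666*(-1/715804320) + 134014/120549 = 22333/357902160 + 134014/120549 = 484511033243/435805530160 ≈ 1.1118)
Z = -44459959870359797/435805530160 (Z = -102019 + 484511033243/435805530160 = -44459959870359797/435805530160 ≈ -1.0202e+5)
((47 - 248)*(-86))/Z = ((47 - 248)*(-86))/(-44459959870359797/435805530160) = -201*(-86)*(-435805530160/44459959870359797) = 17286*(-435805530160/44459959870359797) = -7533334394345760/44459959870359797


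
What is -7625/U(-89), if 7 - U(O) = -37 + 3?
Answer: -7625/41 ≈ -185.98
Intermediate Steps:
U(O) = 41 (U(O) = 7 - (-37 + 3) = 7 - 1*(-34) = 7 + 34 = 41)
-7625/U(-89) = -7625/41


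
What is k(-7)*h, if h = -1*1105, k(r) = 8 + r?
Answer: -1105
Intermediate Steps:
h = -1105
k(-7)*h = (8 - 7)*(-1105) = 1*(-1105) = -1105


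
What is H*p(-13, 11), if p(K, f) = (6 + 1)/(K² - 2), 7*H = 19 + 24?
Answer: 43/167 ≈ 0.25748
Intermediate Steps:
H = 43/7 (H = (19 + 24)/7 = (⅐)*43 = 43/7 ≈ 6.1429)
p(K, f) = 7/(-2 + K²)
H*p(-13, 11) = 43*(7/(-2 + (-13)²))/7 = 43*(7/(-2 + 169))/7 = 43*(7/167)/7 = 43*(7*(1/167))/7 = (43/7)*(7/167) = 43/167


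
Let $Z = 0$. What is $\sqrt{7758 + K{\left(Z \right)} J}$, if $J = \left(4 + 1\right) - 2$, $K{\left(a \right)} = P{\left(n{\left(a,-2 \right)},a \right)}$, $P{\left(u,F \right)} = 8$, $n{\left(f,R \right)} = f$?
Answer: $\sqrt{7782} \approx 88.216$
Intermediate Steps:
$K{\left(a \right)} = 8$
$J = 3$ ($J = 5 - 2 = 3$)
$\sqrt{7758 + K{\left(Z \right)} J} = \sqrt{7758 + 8 \cdot 3} = \sqrt{7758 + 24} = \sqrt{7782}$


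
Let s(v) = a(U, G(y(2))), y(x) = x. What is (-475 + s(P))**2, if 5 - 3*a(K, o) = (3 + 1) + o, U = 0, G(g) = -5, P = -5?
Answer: 223729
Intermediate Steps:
a(K, o) = 1/3 - o/3 (a(K, o) = 5/3 - ((3 + 1) + o)/3 = 5/3 - (4 + o)/3 = 5/3 + (-4/3 - o/3) = 1/3 - o/3)
s(v) = 2 (s(v) = 1/3 - 1/3*(-5) = 1/3 + 5/3 = 2)
(-475 + s(P))**2 = (-475 + 2)**2 = (-473)**2 = 223729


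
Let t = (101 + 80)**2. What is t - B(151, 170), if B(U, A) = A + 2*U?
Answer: 32289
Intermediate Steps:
t = 32761 (t = 181**2 = 32761)
t - B(151, 170) = 32761 - (170 + 2*151) = 32761 - (170 + 302) = 32761 - 1*472 = 32761 - 472 = 32289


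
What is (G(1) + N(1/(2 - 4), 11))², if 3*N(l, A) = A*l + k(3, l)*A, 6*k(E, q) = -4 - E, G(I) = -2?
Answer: 5329/81 ≈ 65.790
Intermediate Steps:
k(E, q) = -⅔ - E/6 (k(E, q) = (-4 - E)/6 = -⅔ - E/6)
N(l, A) = -7*A/18 + A*l/3 (N(l, A) = (A*l + (-⅔ - ⅙*3)*A)/3 = (A*l + (-⅔ - ½)*A)/3 = (A*l - 7*A/6)/3 = (-7*A/6 + A*l)/3 = -7*A/18 + A*l/3)
(G(1) + N(1/(2 - 4), 11))² = (-2 + (1/18)*11*(-7 + 6/(2 - 4)))² = (-2 + (1/18)*11*(-7 + 6/(-2)))² = (-2 + (1/18)*11*(-7 + 6*(-½)))² = (-2 + (1/18)*11*(-7 - 3))² = (-2 + (1/18)*11*(-10))² = (-2 - 55/9)² = (-73/9)² = 5329/81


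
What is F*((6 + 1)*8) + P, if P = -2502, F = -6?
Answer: -2838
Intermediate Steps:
F*((6 + 1)*8) + P = -6*(6 + 1)*8 - 2502 = -42*8 - 2502 = -6*56 - 2502 = -336 - 2502 = -2838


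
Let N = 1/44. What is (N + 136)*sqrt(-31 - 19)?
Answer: 29925*I*sqrt(2)/44 ≈ 961.83*I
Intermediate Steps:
N = 1/44 ≈ 0.022727
(N + 136)*sqrt(-31 - 19) = (1/44 + 136)*sqrt(-31 - 19) = 5985*sqrt(-50)/44 = 5985*(5*I*sqrt(2))/44 = 29925*I*sqrt(2)/44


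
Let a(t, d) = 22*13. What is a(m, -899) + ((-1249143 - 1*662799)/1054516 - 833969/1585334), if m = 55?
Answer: 59276609904219/208970008543 ≈ 283.66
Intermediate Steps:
a(t, d) = 286
a(m, -899) + ((-1249143 - 1*662799)/1054516 - 833969/1585334) = 286 + ((-1249143 - 1*662799)/1054516 - 833969/1585334) = 286 + ((-1249143 - 662799)*(1/1054516) - 833969*1/1585334) = 286 + (-1911942*1/1054516 - 833969/1585334) = 286 + (-955971/527258 - 833969/1585334) = 286 - 488812539079/208970008543 = 59276609904219/208970008543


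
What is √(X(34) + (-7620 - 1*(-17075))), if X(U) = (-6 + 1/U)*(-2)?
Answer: 3*√303994/17 ≈ 97.298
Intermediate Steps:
X(U) = 12 - 2/U
√(X(34) + (-7620 - 1*(-17075))) = √((12 - 2/34) + (-7620 - 1*(-17075))) = √((12 - 2*1/34) + (-7620 + 17075)) = √((12 - 1/17) + 9455) = √(203/17 + 9455) = √(160938/17) = 3*√303994/17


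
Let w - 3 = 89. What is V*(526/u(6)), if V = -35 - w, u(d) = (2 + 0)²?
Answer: -33401/2 ≈ -16701.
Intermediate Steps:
w = 92 (w = 3 + 89 = 92)
u(d) = 4 (u(d) = 2² = 4)
V = -127 (V = -35 - 1*92 = -35 - 92 = -127)
V*(526/u(6)) = -66802/4 = -127*263/2 = -33401/2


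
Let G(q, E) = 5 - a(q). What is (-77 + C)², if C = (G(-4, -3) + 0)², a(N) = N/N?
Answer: 3721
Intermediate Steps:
a(N) = 1
G(q, E) = 4 (G(q, E) = 5 - 1*1 = 5 - 1 = 4)
C = 16 (C = (4 + 0)² = 4² = 16)
(-77 + C)² = (-77 + 16)² = (-61)² = 3721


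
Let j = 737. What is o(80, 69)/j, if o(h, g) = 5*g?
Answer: 345/737 ≈ 0.46811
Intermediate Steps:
o(80, 69)/j = (5*69)/737 = 345*(1/737) = 345/737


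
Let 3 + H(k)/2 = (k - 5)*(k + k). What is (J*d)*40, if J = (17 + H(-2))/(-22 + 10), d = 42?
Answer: -9380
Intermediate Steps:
H(k) = -6 + 4*k*(-5 + k) (H(k) = -6 + 2*((k - 5)*(k + k)) = -6 + 2*((-5 + k)*(2*k)) = -6 + 2*(2*k*(-5 + k)) = -6 + 4*k*(-5 + k))
J = -67/12 (J = (17 + (-6 - 20*(-2) + 4*(-2)²))/(-22 + 10) = (17 + (-6 + 40 + 4*4))/(-12) = (17 + (-6 + 40 + 16))*(-1/12) = (17 + 50)*(-1/12) = 67*(-1/12) = -67/12 ≈ -5.5833)
(J*d)*40 = -67/12*42*40 = -469/2*40 = -9380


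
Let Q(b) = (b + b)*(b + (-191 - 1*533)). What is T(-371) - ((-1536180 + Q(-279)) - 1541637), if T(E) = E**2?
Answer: 2655784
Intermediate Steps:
Q(b) = 2*b*(-724 + b) (Q(b) = (2*b)*(b + (-191 - 533)) = (2*b)*(b - 724) = (2*b)*(-724 + b) = 2*b*(-724 + b))
T(-371) - ((-1536180 + Q(-279)) - 1541637) = (-371)**2 - ((-1536180 + 2*(-279)*(-724 - 279)) - 1541637) = 137641 - ((-1536180 + 2*(-279)*(-1003)) - 1541637) = 137641 - ((-1536180 + 559674) - 1541637) = 137641 - (-976506 - 1541637) = 137641 - 1*(-2518143) = 137641 + 2518143 = 2655784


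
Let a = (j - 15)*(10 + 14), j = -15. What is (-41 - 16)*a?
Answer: 41040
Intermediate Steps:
a = -720 (a = (-15 - 15)*(10 + 14) = -30*24 = -720)
(-41 - 16)*a = (-41 - 16)*(-720) = -57*(-720) = 41040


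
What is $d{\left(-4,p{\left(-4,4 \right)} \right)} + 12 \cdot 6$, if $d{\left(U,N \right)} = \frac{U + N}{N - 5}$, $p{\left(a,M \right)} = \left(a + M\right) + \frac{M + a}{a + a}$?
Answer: $\frac{364}{5} \approx 72.8$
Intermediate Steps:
$p{\left(a,M \right)} = M + a + \frac{M + a}{2 a}$ ($p{\left(a,M \right)} = \left(M + a\right) + \frac{M + a}{2 a} = M + a + \frac{M + a}{2 a}$)
$d{\left(U,N \right)} = \frac{N + U}{-5 + N}$
$d{\left(-4,p{\left(-4,4 \right)} \right)} + 12 \cdot 6 = \frac{\left(\frac{1}{2} + 4 - 4 + \frac{1}{2} \cdot 4 \frac{1}{-4}\right) - 4}{-5 + \left(\frac{1}{2} + 4 - 4 + \frac{1}{2} \cdot 4 \frac{1}{-4}\right)} + 12 \cdot 6 = \frac{\left(\frac{1}{2} + 4 - 4 + \frac{1}{2} \cdot 4 \left(- \frac{1}{4}\right)\right) - 4}{-5 + \left(\frac{1}{2} + 4 - 4 + \frac{1}{2} \cdot 4 \left(- \frac{1}{4}\right)\right)} + 72 = \frac{\left(\frac{1}{2} + 4 - 4 - \frac{1}{2}\right) - 4}{-5 + \left(\frac{1}{2} + 4 - 4 - \frac{1}{2}\right)} + 72 = \frac{0 - 4}{-5 + 0} + 72 = \frac{1}{-5} \left(-4\right) + 72 = \left(- \frac{1}{5}\right) \left(-4\right) + 72 = \frac{4}{5} + 72 = \frac{364}{5}$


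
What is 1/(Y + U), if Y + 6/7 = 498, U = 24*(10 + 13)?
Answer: 7/7344 ≈ 0.00095316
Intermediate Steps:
U = 552 (U = 24*23 = 552)
Y = 3480/7 (Y = -6/7 + 498 = 3480/7 ≈ 497.14)
1/(Y + U) = 1/(3480/7 + 552) = 1/(7344/7) = 7/7344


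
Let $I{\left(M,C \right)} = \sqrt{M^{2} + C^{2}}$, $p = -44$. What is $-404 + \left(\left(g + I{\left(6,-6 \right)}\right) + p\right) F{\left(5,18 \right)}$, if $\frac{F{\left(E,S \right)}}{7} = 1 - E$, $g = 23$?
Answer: $184 - 168 \sqrt{2} \approx -53.588$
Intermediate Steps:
$I{\left(M,C \right)} = \sqrt{C^{2} + M^{2}}$
$F{\left(E,S \right)} = 7 - 7 E$ ($F{\left(E,S \right)} = 7 \left(1 - E\right) = 7 - 7 E$)
$-404 + \left(\left(g + I{\left(6,-6 \right)}\right) + p\right) F{\left(5,18 \right)} = -404 + \left(\left(23 + \sqrt{\left(-6\right)^{2} + 6^{2}}\right) - 44\right) \left(7 - 35\right) = -404 + \left(\left(23 + \sqrt{36 + 36}\right) - 44\right) \left(7 - 35\right) = -404 + \left(\left(23 + \sqrt{72}\right) - 44\right) \left(-28\right) = -404 + \left(\left(23 + 6 \sqrt{2}\right) - 44\right) \left(-28\right) = -404 + \left(-21 + 6 \sqrt{2}\right) \left(-28\right) = -404 + \left(588 - 168 \sqrt{2}\right) = 184 - 168 \sqrt{2}$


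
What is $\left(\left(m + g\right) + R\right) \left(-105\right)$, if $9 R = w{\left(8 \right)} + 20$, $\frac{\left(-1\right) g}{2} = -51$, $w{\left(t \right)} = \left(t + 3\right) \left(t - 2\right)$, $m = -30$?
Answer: $- \frac{25690}{3} \approx -8563.3$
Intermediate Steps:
$w{\left(t \right)} = \left(-2 + t\right) \left(3 + t\right)$ ($w{\left(t \right)} = \left(3 + t\right) \left(-2 + t\right) = \left(-2 + t\right) \left(3 + t\right)$)
$g = 102$ ($g = \left(-2\right) \left(-51\right) = 102$)
$R = \frac{86}{9}$ ($R = \frac{\left(-6 + 8 + 8^{2}\right) + 20}{9} = \frac{\left(-6 + 8 + 64\right) + 20}{9} = \frac{66 + 20}{9} = \frac{1}{9} \cdot 86 = \frac{86}{9} \approx 9.5556$)
$\left(\left(m + g\right) + R\right) \left(-105\right) = \left(\left(-30 + 102\right) + \frac{86}{9}\right) \left(-105\right) = \left(72 + \frac{86}{9}\right) \left(-105\right) = \frac{734}{9} \left(-105\right) = - \frac{25690}{3}$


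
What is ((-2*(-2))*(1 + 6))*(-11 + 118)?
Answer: 2996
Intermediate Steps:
((-2*(-2))*(1 + 6))*(-11 + 118) = (4*7)*107 = 28*107 = 2996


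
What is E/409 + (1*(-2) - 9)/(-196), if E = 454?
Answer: 93483/80164 ≈ 1.1661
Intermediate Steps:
E/409 + (1*(-2) - 9)/(-196) = 454/409 + (1*(-2) - 9)/(-196) = 454*(1/409) + (-2 - 9)*(-1/196) = 454/409 - 11*(-1/196) = 454/409 + 11/196 = 93483/80164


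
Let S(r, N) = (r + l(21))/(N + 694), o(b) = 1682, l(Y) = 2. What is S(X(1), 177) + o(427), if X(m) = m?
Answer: 1465025/871 ≈ 1682.0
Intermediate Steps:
S(r, N) = (2 + r)/(694 + N) (S(r, N) = (r + 2)/(N + 694) = (2 + r)/(694 + N))
S(X(1), 177) + o(427) = (2 + 1)/(694 + 177) + 1682 = 3/871 + 1682 = 1465025/871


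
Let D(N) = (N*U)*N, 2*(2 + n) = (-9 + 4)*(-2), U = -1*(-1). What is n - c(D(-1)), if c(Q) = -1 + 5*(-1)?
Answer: 9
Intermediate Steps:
U = 1
n = 3 (n = -2 + ((-9 + 4)*(-2))/2 = -2 + (-5*(-2))/2 = -2 + (½)*10 = -2 + 5 = 3)
D(N) = N² (D(N) = (N*1)*N = N*N = N²)
c(Q) = -6 (c(Q) = -1 - 5 = -6)
n - c(D(-1)) = 3 - 1*(-6) = 3 + 6 = 9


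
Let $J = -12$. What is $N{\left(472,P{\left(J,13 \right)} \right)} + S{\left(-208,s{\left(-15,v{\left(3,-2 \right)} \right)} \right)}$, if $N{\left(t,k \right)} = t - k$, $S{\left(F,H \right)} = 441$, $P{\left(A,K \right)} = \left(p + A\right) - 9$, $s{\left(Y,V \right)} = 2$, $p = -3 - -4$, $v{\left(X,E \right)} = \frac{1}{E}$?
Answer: $933$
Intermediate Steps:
$p = 1$ ($p = -3 + 4 = 1$)
$P{\left(A,K \right)} = -8 + A$ ($P{\left(A,K \right)} = \left(1 + A\right) - 9 = -8 + A$)
$N{\left(472,P{\left(J,13 \right)} \right)} + S{\left(-208,s{\left(-15,v{\left(3,-2 \right)} \right)} \right)} = \left(472 - \left(-8 - 12\right)\right) + 441 = \left(472 - -20\right) + 441 = \left(472 + 20\right) + 441 = 492 + 441 = 933$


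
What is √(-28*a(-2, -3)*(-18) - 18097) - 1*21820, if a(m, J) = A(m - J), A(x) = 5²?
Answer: -21820 + I*√5497 ≈ -21820.0 + 74.142*I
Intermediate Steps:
A(x) = 25
a(m, J) = 25
√(-28*a(-2, -3)*(-18) - 18097) - 1*21820 = √(-28*25*(-18) - 18097) - 1*21820 = √(-700*(-18) - 18097) - 21820 = √(12600 - 18097) - 21820 = √(-5497) - 21820 = I*√5497 - 21820 = -21820 + I*√5497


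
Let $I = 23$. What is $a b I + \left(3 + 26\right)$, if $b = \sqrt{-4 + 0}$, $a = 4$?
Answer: $29 + 184 i \approx 29.0 + 184.0 i$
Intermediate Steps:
$b = 2 i$ ($b = \sqrt{-4} = 2 i \approx 2.0 i$)
$a b I + \left(3 + 26\right) = 4 \cdot 2 i 23 + \left(3 + 26\right) = 8 i 23 + 29 = 184 i + 29 = 29 + 184 i$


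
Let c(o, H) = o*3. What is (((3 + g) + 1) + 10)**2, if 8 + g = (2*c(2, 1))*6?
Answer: 6084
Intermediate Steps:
c(o, H) = 3*o
g = 64 (g = -8 + (2*(3*2))*6 = -8 + (2*6)*6 = -8 + 12*6 = -8 + 72 = 64)
(((3 + g) + 1) + 10)**2 = (((3 + 64) + 1) + 10)**2 = ((67 + 1) + 10)**2 = (68 + 10)**2 = 78**2 = 6084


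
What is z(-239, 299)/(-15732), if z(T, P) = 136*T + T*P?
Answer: 34655/5244 ≈ 6.6085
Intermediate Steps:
z(T, P) = 136*T + P*T
z(-239, 299)/(-15732) = -239*(136 + 299)/(-15732) = -239*435*(-1/15732) = -103965*(-1/15732) = 34655/5244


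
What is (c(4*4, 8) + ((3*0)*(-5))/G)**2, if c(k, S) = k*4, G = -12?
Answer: 4096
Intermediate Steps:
c(k, S) = 4*k
(c(4*4, 8) + ((3*0)*(-5))/G)**2 = (4*(4*4) + ((3*0)*(-5))/(-12))**2 = (4*16 + (0*(-5))*(-1/12))**2 = (64 + 0*(-1/12))**2 = (64 + 0)**2 = 64**2 = 4096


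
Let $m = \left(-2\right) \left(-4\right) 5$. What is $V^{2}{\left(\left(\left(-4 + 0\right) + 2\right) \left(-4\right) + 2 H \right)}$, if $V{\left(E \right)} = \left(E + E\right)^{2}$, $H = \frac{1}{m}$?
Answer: $\frac{671898241}{10000} \approx 67190.0$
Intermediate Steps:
$m = 40$ ($m = 8 \cdot 5 = 40$)
$H = \frac{1}{40} \approx 0.025$
$V{\left(E \right)} = 4 E^{2}$ ($V{\left(E \right)} = \left(2 E\right)^{2} = 4 E^{2}$)
$V^{2}{\left(\left(\left(-4 + 0\right) + 2\right) \left(-4\right) + 2 H \right)} = \left(4 \left(\left(\left(-4 + 0\right) + 2\right) \left(-4\right) + 2 \cdot \frac{1}{40}\right)^{2}\right)^{2} = \left(4 \left(\left(-4 + 2\right) \left(-4\right) + \frac{1}{20}\right)^{2}\right)^{2} = \left(4 \left(\left(-2\right) \left(-4\right) + \frac{1}{20}\right)^{2}\right)^{2} = \left(4 \left(8 + \frac{1}{20}\right)^{2}\right)^{2} = \left(4 \left(\frac{161}{20}\right)^{2}\right)^{2} = \left(4 \cdot \frac{25921}{400}\right)^{2} = \left(\frac{25921}{100}\right)^{2} = \frac{671898241}{10000}$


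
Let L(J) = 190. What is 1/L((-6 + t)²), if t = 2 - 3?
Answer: 1/190 ≈ 0.0052632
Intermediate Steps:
t = -1
1/L((-6 + t)²) = 1/190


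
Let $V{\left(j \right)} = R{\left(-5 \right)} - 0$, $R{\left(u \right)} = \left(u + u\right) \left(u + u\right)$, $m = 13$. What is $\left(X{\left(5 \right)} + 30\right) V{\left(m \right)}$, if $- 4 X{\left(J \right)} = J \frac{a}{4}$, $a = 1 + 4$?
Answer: $\frac{11375}{4} \approx 2843.8$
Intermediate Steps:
$a = 5$
$R{\left(u \right)} = 4 u^{2}$ ($R{\left(u \right)} = 2 u 2 u = 4 u^{2}$)
$X{\left(J \right)} = - \frac{5 J}{16}$ ($X{\left(J \right)} = - \frac{J \frac{5}{4}}{4} = - \frac{\frac{5}{4} J}{4} = - \frac{5 J}{16}$)
$V{\left(j \right)} = 100$ ($V{\left(j \right)} = 4 \left(-5\right)^{2} - 0 = 4 \cdot 25 + 0 = 100 + 0 = 100$)
$\left(X{\left(5 \right)} + 30\right) V{\left(m \right)} = \left(\left(- \frac{5}{16}\right) 5 + 30\right) 100 = \left(- \frac{25}{16} + 30\right) 100 = \frac{455}{16} \cdot 100 = \frac{11375}{4}$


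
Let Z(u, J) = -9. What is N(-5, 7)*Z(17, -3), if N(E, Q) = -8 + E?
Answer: 117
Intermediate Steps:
N(-5, 7)*Z(17, -3) = (-8 - 5)*(-9) = -13*(-9) = 117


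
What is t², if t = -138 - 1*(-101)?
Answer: 1369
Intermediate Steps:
t = -37 (t = -138 + 101 = -37)
t² = (-37)² = 1369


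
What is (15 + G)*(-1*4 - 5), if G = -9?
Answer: -54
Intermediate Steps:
(15 + G)*(-1*4 - 5) = (15 - 9)*(-1*4 - 5) = 6*(-4 - 5) = 6*(-9) = -54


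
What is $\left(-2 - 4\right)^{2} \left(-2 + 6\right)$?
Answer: $144$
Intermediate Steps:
$\left(-2 - 4\right)^{2} \left(-2 + 6\right) = \left(-6\right)^{2} \cdot 4 = 36 \cdot 4 = 144$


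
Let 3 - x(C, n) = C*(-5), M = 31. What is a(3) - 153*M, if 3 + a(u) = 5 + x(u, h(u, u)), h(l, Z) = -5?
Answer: -4723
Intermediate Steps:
x(C, n) = 3 + 5*C (x(C, n) = 3 - C*(-5) = 3 - (-5)*C = 3 + 5*C)
a(u) = 5 + 5*u (a(u) = -3 + (5 + (3 + 5*u)) = -3 + (8 + 5*u) = 5 + 5*u)
a(3) - 153*M = (5 + 5*3) - 153*31 = (5 + 15) - 4743 = 20 - 4743 = -4723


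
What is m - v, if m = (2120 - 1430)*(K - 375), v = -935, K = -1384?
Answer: -1212775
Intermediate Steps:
m = -1213710 (m = (2120 - 1430)*(-1384 - 375) = 690*(-1759) = -1213710)
m - v = -1213710 - 1*(-935) = -1213710 + 935 = -1212775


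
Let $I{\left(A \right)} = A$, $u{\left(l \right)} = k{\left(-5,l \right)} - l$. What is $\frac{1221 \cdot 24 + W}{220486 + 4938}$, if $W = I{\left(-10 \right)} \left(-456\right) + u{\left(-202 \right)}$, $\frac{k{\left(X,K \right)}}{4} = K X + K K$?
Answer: $\frac{100661}{112712} \approx 0.89308$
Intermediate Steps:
$k{\left(X,K \right)} = 4 K^{2} + 4 K X$ ($k{\left(X,K \right)} = 4 \left(K X + K K\right) = 4 \left(K X + K^{2}\right) = 4 \left(K^{2} + K X\right) = 4 K^{2} + 4 K X$)
$u{\left(l \right)} = - l + 4 l \left(-5 + l\right)$ ($u{\left(l \right)} = 4 l \left(l - 5\right) - l = 4 l \left(-5 + l\right) - l = - l + 4 l \left(-5 + l\right)$)
$W = 172018$ ($W = \left(-10\right) \left(-456\right) - 202 \left(-21 + 4 \left(-202\right)\right) = 4560 - 202 \left(-21 - 808\right) = 4560 - -167458 = 4560 + 167458 = 172018$)
$\frac{1221 \cdot 24 + W}{220486 + 4938} = \frac{1221 \cdot 24 + 172018}{220486 + 4938} = \frac{29304 + 172018}{225424} = 201322 \cdot \frac{1}{225424} = \frac{100661}{112712}$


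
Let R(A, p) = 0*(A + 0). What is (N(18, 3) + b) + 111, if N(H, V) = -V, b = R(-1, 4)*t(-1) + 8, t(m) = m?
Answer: 116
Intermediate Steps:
R(A, p) = 0 (R(A, p) = 0*A = 0)
b = 8 (b = 0*(-1) + 8 = 0 + 8 = 8)
(N(18, 3) + b) + 111 = (-1*3 + 8) + 111 = (-3 + 8) + 111 = 5 + 111 = 116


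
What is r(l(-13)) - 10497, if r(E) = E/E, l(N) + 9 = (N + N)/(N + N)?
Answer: -10496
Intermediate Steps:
l(N) = -8 (l(N) = -9 + (N + N)/(N + N) = -9 + (2*N)/((2*N)) = -9 + (2*N)*(1/(2*N)) = -9 + 1 = -8)
r(E) = 1
r(l(-13)) - 10497 = 1 - 10497 = -10496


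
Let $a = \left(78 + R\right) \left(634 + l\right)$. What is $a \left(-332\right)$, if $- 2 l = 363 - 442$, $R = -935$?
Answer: $191626914$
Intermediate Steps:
$l = \frac{79}{2}$ ($l = - \frac{363 - 442}{2} = \left(- \frac{1}{2}\right) \left(-79\right) = \frac{79}{2} \approx 39.5$)
$a = - \frac{1154379}{2}$ ($a = \left(78 - 935\right) \left(634 + \frac{79}{2}\right) = \left(-857\right) \frac{1347}{2} = - \frac{1154379}{2} \approx -5.7719 \cdot 10^{5}$)
$a \left(-332\right) = \left(- \frac{1154379}{2}\right) \left(-332\right) = 191626914$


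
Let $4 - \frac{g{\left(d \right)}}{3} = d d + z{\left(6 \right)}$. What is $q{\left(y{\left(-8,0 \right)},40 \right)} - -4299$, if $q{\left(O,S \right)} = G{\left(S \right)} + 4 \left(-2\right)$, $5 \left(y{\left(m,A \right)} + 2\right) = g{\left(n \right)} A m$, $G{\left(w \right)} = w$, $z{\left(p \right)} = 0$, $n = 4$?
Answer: $4331$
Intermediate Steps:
$g{\left(d \right)} = 12 - 3 d^{2}$ ($g{\left(d \right)} = 12 - 3 \left(d d + 0\right) = 12 - 3 \left(d^{2} + 0\right) = 12 - 3 d^{2}$)
$y{\left(m,A \right)} = -2 - \frac{36 A m}{5}$ ($y{\left(m,A \right)} = -2 + \frac{\left(12 - 3 \cdot 4^{2}\right) A m}{5} = -2 + \frac{\left(12 - 48\right) A m}{5} = -2 + \frac{- 36 A m}{5} = -2 + \frac{\left(-36\right) A m}{5} = -2 - \frac{36 A m}{5}$)
$q{\left(O,S \right)} = -8 + S$ ($q{\left(O,S \right)} = S + 4 \left(-2\right) = S - 8 = -8 + S$)
$q{\left(y{\left(-8,0 \right)},40 \right)} - -4299 = \left(-8 + 40\right) - -4299 = 32 + 4299 = 4331$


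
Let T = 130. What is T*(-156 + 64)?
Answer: -11960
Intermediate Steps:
T*(-156 + 64) = 130*(-156 + 64) = 130*(-92) = -11960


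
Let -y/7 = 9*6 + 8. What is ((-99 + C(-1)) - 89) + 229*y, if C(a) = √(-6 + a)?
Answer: -99574 + I*√7 ≈ -99574.0 + 2.6458*I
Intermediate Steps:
y = -434 (y = -7*(9*6 + 8) = -7*(54 + 8) = -7*62 = -434)
((-99 + C(-1)) - 89) + 229*y = ((-99 + √(-6 - 1)) - 89) + 229*(-434) = ((-99 + √(-7)) - 89) - 99386 = ((-99 + I*√7) - 89) - 99386 = (-188 + I*√7) - 99386 = -99574 + I*√7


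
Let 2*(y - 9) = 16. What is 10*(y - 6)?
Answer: 110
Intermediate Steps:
y = 17 (y = 9 + (½)*16 = 9 + 8 = 17)
10*(y - 6) = 10*(17 - 6) = 10*11 = 110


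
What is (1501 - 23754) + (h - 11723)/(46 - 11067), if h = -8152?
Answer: -245230438/11021 ≈ -22251.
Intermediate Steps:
(1501 - 23754) + (h - 11723)/(46 - 11067) = (1501 - 23754) + (-8152 - 11723)/(46 - 11067) = -22253 - 19875/(-11021) = -22253 - 19875*(-1/11021) = -22253 + 19875/11021 = -245230438/11021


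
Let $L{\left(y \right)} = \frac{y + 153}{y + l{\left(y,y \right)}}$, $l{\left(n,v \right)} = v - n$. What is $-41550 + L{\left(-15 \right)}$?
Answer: $- \frac{207796}{5} \approx -41559.0$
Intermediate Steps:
$L{\left(y \right)} = \frac{153 + y}{y}$ ($L{\left(y \right)} = \frac{y + 153}{y + \left(y - y\right)} = \frac{153 + y}{y + 0} = \frac{153 + y}{y}$)
$-41550 + L{\left(-15 \right)} = -41550 + \frac{153 - 15}{-15} = -41550 - \frac{46}{5} = - \frac{207796}{5}$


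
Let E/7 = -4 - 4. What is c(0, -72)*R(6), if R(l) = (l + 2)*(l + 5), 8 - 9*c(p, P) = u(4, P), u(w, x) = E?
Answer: 5632/9 ≈ 625.78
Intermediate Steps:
E = -56 (E = 7*(-4 - 4) = 7*(-8) = -56)
u(w, x) = -56
c(p, P) = 64/9 (c(p, P) = 8/9 - ⅑*(-56) = 8/9 + 56/9 = 64/9)
R(l) = (2 + l)*(5 + l)
c(0, -72)*R(6) = 64*(10 + 6² + 7*6)/9 = 64*(10 + 36 + 42)/9 = (64/9)*88 = 5632/9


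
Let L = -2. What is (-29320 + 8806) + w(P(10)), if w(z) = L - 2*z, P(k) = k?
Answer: -20536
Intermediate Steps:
w(z) = -2 - 2*z
(-29320 + 8806) + w(P(10)) = (-29320 + 8806) + (-2 - 2*10) = -20514 + (-2 - 20) = -20514 - 22 = -20536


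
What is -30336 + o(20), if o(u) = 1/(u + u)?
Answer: -1213439/40 ≈ -30336.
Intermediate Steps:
o(u) = 1/(2*u)
-30336 + o(20) = -30336 + (½)/20 = -30336 + (½)*(1/20) = -30336 + 1/40 = -1213439/40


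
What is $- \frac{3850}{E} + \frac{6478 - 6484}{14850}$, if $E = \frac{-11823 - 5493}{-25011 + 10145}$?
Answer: $- \frac{437204984}{132275} \approx -3305.3$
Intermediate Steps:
$E = \frac{8658}{7433}$ ($E = - \frac{17316}{-14866} = \left(-17316\right) \left(- \frac{1}{14866}\right) = \frac{8658}{7433} \approx 1.1648$)
$- \frac{3850}{E} + \frac{6478 - 6484}{14850} = - \frac{3850}{\frac{8658}{7433}} + \frac{6478 - 6484}{14850} = \left(-3850\right) \frac{7433}{8658} - \frac{1}{2475} = - \frac{14308525}{4329} - \frac{1}{2475} = - \frac{437204984}{132275}$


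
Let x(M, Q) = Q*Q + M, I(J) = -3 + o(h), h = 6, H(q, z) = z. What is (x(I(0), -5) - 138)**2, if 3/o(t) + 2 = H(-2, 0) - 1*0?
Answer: 55225/4 ≈ 13806.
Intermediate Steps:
o(t) = -3/2 (o(t) = 3/(-2 + (0 - 1*0)) = 3/(-2 + (0 + 0)) = 3/(-2 + 0) = 3/(-2) = 3*(-1/2) = -3/2)
I(J) = -9/2 (I(J) = -3 - 3/2 = -9/2)
x(M, Q) = M + Q**2 (x(M, Q) = Q**2 + M = M + Q**2)
(x(I(0), -5) - 138)**2 = ((-9/2 + (-5)**2) - 138)**2 = ((-9/2 + 25) - 138)**2 = (41/2 - 138)**2 = (-235/2)**2 = 55225/4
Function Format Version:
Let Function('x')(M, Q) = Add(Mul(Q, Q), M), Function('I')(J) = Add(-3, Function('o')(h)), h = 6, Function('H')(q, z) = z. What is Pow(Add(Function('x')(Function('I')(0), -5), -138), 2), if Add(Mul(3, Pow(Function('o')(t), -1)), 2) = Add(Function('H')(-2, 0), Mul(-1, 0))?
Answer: Rational(55225, 4) ≈ 13806.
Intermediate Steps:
Function('o')(t) = Rational(-3, 2) (Function('o')(t) = Mul(3, Pow(Add(-2, Add(0, Mul(-1, 0))), -1)) = Mul(3, Pow(Add(-2, Add(0, 0)), -1)) = Mul(3, Pow(Add(-2, 0), -1)) = Mul(3, Pow(-2, -1)) = Mul(3, Rational(-1, 2)) = Rational(-3, 2))
Function('I')(J) = Rational(-9, 2) (Function('I')(J) = Add(-3, Rational(-3, 2)) = Rational(-9, 2))
Function('x')(M, Q) = Add(M, Pow(Q, 2)) (Function('x')(M, Q) = Add(Pow(Q, 2), M) = Add(M, Pow(Q, 2)))
Pow(Add(Function('x')(Function('I')(0), -5), -138), 2) = Pow(Add(Add(Rational(-9, 2), Pow(-5, 2)), -138), 2) = Pow(Add(Add(Rational(-9, 2), 25), -138), 2) = Pow(Add(Rational(41, 2), -138), 2) = Pow(Rational(-235, 2), 2) = Rational(55225, 4)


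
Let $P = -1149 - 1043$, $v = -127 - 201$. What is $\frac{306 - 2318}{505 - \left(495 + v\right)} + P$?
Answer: $- \frac{371454}{169} \approx -2198.0$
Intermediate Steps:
$v = -328$ ($v = -127 - 201 = -328$)
$P = -2192$
$\frac{306 - 2318}{505 - \left(495 + v\right)} + P = \frac{306 - 2318}{505 - 167} - 2192 = - \frac{2012}{505 + \left(-495 + 328\right)} - 2192 = - \frac{2012}{505 - 167} - 2192 = - \frac{2012}{338} - 2192 = \left(-2012\right) \frac{1}{338} - 2192 = - \frac{1006}{169} - 2192 = - \frac{371454}{169}$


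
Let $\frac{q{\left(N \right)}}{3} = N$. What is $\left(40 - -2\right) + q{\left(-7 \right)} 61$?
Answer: $-1239$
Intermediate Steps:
$q{\left(N \right)} = 3 N$
$\left(40 - -2\right) + q{\left(-7 \right)} 61 = \left(40 - -2\right) + 3 \left(-7\right) 61 = \left(40 + 2\right) - 1281 = 42 - 1281 = -1239$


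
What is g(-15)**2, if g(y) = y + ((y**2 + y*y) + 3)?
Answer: 191844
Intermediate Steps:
g(y) = 3 + y + 2*y**2 (g(y) = y + ((y**2 + y**2) + 3) = y + (2*y**2 + 3) = y + (3 + 2*y**2) = 3 + y + 2*y**2)
g(-15)**2 = (3 - 15 + 2*(-15)**2)**2 = (3 - 15 + 2*225)**2 = (3 - 15 + 450)**2 = 438**2 = 191844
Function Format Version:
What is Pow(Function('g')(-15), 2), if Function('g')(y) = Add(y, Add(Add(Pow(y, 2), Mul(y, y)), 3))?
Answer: 191844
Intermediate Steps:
Function('g')(y) = Add(3, y, Mul(2, Pow(y, 2))) (Function('g')(y) = Add(y, Add(Add(Pow(y, 2), Pow(y, 2)), 3)) = Add(y, Add(Mul(2, Pow(y, 2)), 3)) = Add(y, Add(3, Mul(2, Pow(y, 2)))) = Add(3, y, Mul(2, Pow(y, 2))))
Pow(Function('g')(-15), 2) = Pow(Add(3, -15, Mul(2, Pow(-15, 2))), 2) = Pow(Add(3, -15, Mul(2, 225)), 2) = Pow(Add(3, -15, 450), 2) = Pow(438, 2) = 191844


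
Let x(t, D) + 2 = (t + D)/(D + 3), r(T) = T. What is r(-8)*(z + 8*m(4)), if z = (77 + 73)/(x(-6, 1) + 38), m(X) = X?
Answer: -40384/139 ≈ -290.53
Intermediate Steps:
x(t, D) = -2 + (D + t)/(3 + D) (x(t, D) = -2 + (t + D)/(D + 3) = -2 + (D + t)/(3 + D))
z = 600/139 (z = (77 + 73)/((-6 - 6 - 1*1)/(3 + 1) + 38) = 150/((-6 - 6 - 1)/4 + 38) = 150/((¼)*(-13) + 38) = 150/(-13/4 + 38) = 150/(139/4) = 150*(4/139) = 600/139 ≈ 4.3165)
r(-8)*(z + 8*m(4)) = -8*(600/139 + 8*4) = -8*(600/139 + 32) = -8*5048/139 = -40384/139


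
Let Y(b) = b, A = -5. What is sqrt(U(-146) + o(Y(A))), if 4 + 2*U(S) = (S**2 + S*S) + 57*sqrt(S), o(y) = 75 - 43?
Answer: sqrt(85384 + 114*I*sqrt(146))/2 ≈ 146.11 + 1.1785*I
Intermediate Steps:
o(y) = 32
U(S) = -2 + S**2 + 57*sqrt(S)/2 (U(S) = -2 + ((S**2 + S*S) + 57*sqrt(S))/2 = -2 + ((S**2 + S**2) + 57*sqrt(S))/2 = -2 + (2*S**2 + 57*sqrt(S))/2 = -2 + (S**2 + 57*sqrt(S)/2) = -2 + S**2 + 57*sqrt(S)/2)
sqrt(U(-146) + o(Y(A))) = sqrt((-2 + (-146)**2 + 57*sqrt(-146)/2) + 32) = sqrt((-2 + 21316 + 57*(I*sqrt(146))/2) + 32) = sqrt((-2 + 21316 + 57*I*sqrt(146)/2) + 32) = sqrt((21314 + 57*I*sqrt(146)/2) + 32) = sqrt(21346 + 57*I*sqrt(146)/2)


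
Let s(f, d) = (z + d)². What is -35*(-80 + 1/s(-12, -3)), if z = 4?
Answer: 2765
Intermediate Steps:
s(f, d) = (4 + d)²
-35*(-80 + 1/s(-12, -3)) = -35*(-80 + 1/((4 - 3)²)) = -35*(-80 + 1/(1²)) = -35*(-80 + 1/1) = -35*(-80 + 1) = -35*(-79) = 2765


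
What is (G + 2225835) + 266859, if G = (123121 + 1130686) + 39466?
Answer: 3785967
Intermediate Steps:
G = 1293273 (G = 1253807 + 39466 = 1293273)
(G + 2225835) + 266859 = (1293273 + 2225835) + 266859 = 3519108 + 266859 = 3785967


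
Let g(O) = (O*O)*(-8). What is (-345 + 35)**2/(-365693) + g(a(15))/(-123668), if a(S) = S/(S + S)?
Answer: -5941881707/22612260962 ≈ -0.26277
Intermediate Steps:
a(S) = 1/2 (a(S) = S/((2*S)) = (1/(2*S))*S = 1/2)
g(O) = -8*O**2 (g(O) = O**2*(-8) = -8*O**2)
(-345 + 35)**2/(-365693) + g(a(15))/(-123668) = (-345 + 35)**2/(-365693) - 8*(1/2)**2/(-123668) = (-310)**2*(-1/365693) - 8*1/4*(-1/123668) = 96100*(-1/365693) - 2*(-1/123668) = -96100/365693 + 1/61834 = -5941881707/22612260962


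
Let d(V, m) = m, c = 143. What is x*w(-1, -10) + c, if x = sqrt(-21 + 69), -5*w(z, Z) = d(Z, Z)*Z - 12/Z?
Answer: 143 - 2024*sqrt(3)/25 ≈ 2.7732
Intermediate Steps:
w(z, Z) = -Z**2/5 + 12/(5*Z) (w(z, Z) = -(Z*Z - 12/Z)/5 = -(Z**2 - 12/Z)/5 = -Z**2/5 + 12/(5*Z))
x = 4*sqrt(3) (x = sqrt(48) = 4*sqrt(3) ≈ 6.9282)
x*w(-1, -10) + c = (4*sqrt(3))*((1/5)*(12 - 1*(-10)**3)/(-10)) + 143 = (4*sqrt(3))*((1/5)*(-1/10)*(12 - 1*(-1000))) + 143 = (4*sqrt(3))*((1/5)*(-1/10)*(12 + 1000)) + 143 = (4*sqrt(3))*((1/5)*(-1/10)*1012) + 143 = (4*sqrt(3))*(-506/25) + 143 = -2024*sqrt(3)/25 + 143 = 143 - 2024*sqrt(3)/25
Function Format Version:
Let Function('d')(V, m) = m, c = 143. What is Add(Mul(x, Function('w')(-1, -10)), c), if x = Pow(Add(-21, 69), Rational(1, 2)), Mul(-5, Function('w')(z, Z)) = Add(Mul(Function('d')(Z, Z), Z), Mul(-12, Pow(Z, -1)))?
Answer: Add(143, Mul(Rational(-2024, 25), Pow(3, Rational(1, 2)))) ≈ 2.7732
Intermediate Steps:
Function('w')(z, Z) = Add(Mul(Rational(-1, 5), Pow(Z, 2)), Mul(Rational(12, 5), Pow(Z, -1))) (Function('w')(z, Z) = Mul(Rational(-1, 5), Add(Mul(Z, Z), Mul(-12, Pow(Z, -1)))) = Mul(Rational(-1, 5), Add(Pow(Z, 2), Mul(-12, Pow(Z, -1)))) = Add(Mul(Rational(-1, 5), Pow(Z, 2)), Mul(Rational(12, 5), Pow(Z, -1))))
x = Mul(4, Pow(3, Rational(1, 2))) (x = Pow(48, Rational(1, 2)) = Mul(4, Pow(3, Rational(1, 2))) ≈ 6.9282)
Add(Mul(x, Function('w')(-1, -10)), c) = Add(Mul(Mul(4, Pow(3, Rational(1, 2))), Mul(Rational(1, 5), Pow(-10, -1), Add(12, Mul(-1, Pow(-10, 3))))), 143) = Add(Mul(Mul(4, Pow(3, Rational(1, 2))), Mul(Rational(1, 5), Rational(-1, 10), Add(12, Mul(-1, -1000)))), 143) = Add(Mul(Mul(4, Pow(3, Rational(1, 2))), Mul(Rational(1, 5), Rational(-1, 10), Add(12, 1000))), 143) = Add(Mul(Mul(4, Pow(3, Rational(1, 2))), Mul(Rational(1, 5), Rational(-1, 10), 1012)), 143) = Add(Mul(Mul(4, Pow(3, Rational(1, 2))), Rational(-506, 25)), 143) = Add(Mul(Rational(-2024, 25), Pow(3, Rational(1, 2))), 143) = Add(143, Mul(Rational(-2024, 25), Pow(3, Rational(1, 2))))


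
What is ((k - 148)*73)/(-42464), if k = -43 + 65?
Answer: 4599/21232 ≈ 0.21661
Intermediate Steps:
k = 22
((k - 148)*73)/(-42464) = ((22 - 148)*73)/(-42464) = -126*73*(-1/42464) = -9198*(-1/42464) = 4599/21232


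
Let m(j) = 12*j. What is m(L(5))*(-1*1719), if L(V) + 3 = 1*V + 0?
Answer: -41256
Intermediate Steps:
L(V) = -3 + V (L(V) = -3 + (1*V + 0) = -3 + (V + 0) = -3 + V)
m(L(5))*(-1*1719) = (12*(-3 + 5))*(-1*1719) = (12*2)*(-1719) = 24*(-1719) = -41256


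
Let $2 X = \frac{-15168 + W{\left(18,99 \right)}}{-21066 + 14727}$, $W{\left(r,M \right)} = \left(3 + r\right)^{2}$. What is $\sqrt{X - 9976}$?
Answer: $\frac{i \sqrt{178141396742}}{4226} \approx 99.874 i$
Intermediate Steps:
$X = \frac{4909}{4226}$ ($X = \frac{\left(-15168 + \left(3 + 18\right)^{2}\right) \frac{1}{-21066 + 14727}}{2} = \frac{\left(-15168 + 21^{2}\right) \frac{1}{-6339}}{2} = \frac{\left(-15168 + 441\right) \left(- \frac{1}{6339}\right)}{2} = \frac{\left(-14727\right) \left(- \frac{1}{6339}\right)}{2} = \frac{1}{2} \cdot \frac{4909}{2113} = \frac{4909}{4226} \approx 1.1616$)
$\sqrt{X - 9976} = \sqrt{\frac{4909}{4226} - 9976} = \sqrt{- \frac{42153667}{4226}} = \frac{i \sqrt{178141396742}}{4226}$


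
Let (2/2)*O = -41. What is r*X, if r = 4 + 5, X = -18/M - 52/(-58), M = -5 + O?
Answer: 7731/667 ≈ 11.591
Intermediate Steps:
O = -41
M = -46 (M = -5 - 41 = -46)
X = 859/667 (X = -18/(-46) - 52/(-58) = -18*(-1/46) - 52*(-1/58) = 9/23 + 26/29 = 859/667 ≈ 1.2879)
r = 9
r*X = 9*(859/667) = 7731/667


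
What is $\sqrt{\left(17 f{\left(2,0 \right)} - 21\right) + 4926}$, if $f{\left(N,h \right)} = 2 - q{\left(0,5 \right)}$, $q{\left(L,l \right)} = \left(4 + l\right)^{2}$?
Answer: $\sqrt{3562} \approx 59.682$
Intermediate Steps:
$f{\left(N,h \right)} = -79$ ($f{\left(N,h \right)} = 2 - \left(4 + 5\right)^{2} = 2 - 9^{2} = 2 - 81 = -79$)
$\sqrt{\left(17 f{\left(2,0 \right)} - 21\right) + 4926} = \sqrt{\left(17 \left(-79\right) - 21\right) + 4926} = \sqrt{\left(-1343 - 21\right) + 4926} = \sqrt{-1364 + 4926} = \sqrt{3562}$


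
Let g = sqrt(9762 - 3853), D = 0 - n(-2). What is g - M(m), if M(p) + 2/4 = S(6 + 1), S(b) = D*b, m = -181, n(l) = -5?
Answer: -69/2 + sqrt(5909) ≈ 42.370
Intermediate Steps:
D = 5 (D = 0 - 1*(-5) = 0 + 5 = 5)
S(b) = 5*b
M(p) = 69/2 (M(p) = -1/2 + 5*(6 + 1) = -1/2 + 5*7 = -1/2 + 35 = 69/2)
g = sqrt(5909) ≈ 76.870
g - M(m) = sqrt(5909) - 1*69/2 = sqrt(5909) - 69/2 = -69/2 + sqrt(5909)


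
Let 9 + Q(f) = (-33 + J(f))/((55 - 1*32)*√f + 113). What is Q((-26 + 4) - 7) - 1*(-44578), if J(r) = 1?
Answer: 626415487/14055 + 368*I*√29/14055 ≈ 44569.0 + 0.141*I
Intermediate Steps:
Q(f) = -9 - 32/(113 + 23*√f) (Q(f) = -9 + (-33 + 1)/((55 - 1*32)*√f + 113) = -9 - 32/((55 - 32)*√f + 113) = -9 - 32/(23*√f + 113) = -9 - 32/(113 + 23*√f))
Q((-26 + 4) - 7) - 1*(-44578) = (-1049 - 207*√((-26 + 4) - 7))/(113 + 23*√((-26 + 4) - 7)) - 1*(-44578) = (-1049 - 207*√(-22 - 7))/(113 + 23*√(-22 - 7)) + 44578 = (-1049 - 207*I*√29)/(113 + 23*√(-29)) + 44578 = (-1049 - 207*I*√29)/(113 + 23*(I*√29)) + 44578 = (-1049 - 207*I*√29)/(113 + 23*I*√29) + 44578 = 44578 + (-1049 - 207*I*√29)/(113 + 23*I*√29)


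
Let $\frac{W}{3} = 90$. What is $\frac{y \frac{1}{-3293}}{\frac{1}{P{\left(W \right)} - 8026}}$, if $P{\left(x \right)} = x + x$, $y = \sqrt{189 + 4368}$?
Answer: $\frac{52402 \sqrt{93}}{3293} \approx 153.46$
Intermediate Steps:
$W = 270$ ($W = 3 \cdot 90 = 270$)
$y = 7 \sqrt{93}$ ($y = \sqrt{4557} = 7 \sqrt{93} \approx 67.506$)
$P{\left(x \right)} = 2 x$
$\frac{y \frac{1}{-3293}}{\frac{1}{P{\left(W \right)} - 8026}} = \frac{7 \sqrt{93} \frac{1}{-3293}}{\frac{1}{2 \cdot 270 - 8026}} = \frac{7 \sqrt{93} \left(- \frac{1}{3293}\right)}{\frac{1}{540 - 8026}} = \frac{\left(- \frac{7}{3293}\right) \sqrt{93}}{\frac{1}{-7486}} = \frac{\left(- \frac{7}{3293}\right) \sqrt{93}}{- \frac{1}{7486}} = - \frac{7 \sqrt{93}}{3293} \left(-7486\right) = \frac{52402 \sqrt{93}}{3293}$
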